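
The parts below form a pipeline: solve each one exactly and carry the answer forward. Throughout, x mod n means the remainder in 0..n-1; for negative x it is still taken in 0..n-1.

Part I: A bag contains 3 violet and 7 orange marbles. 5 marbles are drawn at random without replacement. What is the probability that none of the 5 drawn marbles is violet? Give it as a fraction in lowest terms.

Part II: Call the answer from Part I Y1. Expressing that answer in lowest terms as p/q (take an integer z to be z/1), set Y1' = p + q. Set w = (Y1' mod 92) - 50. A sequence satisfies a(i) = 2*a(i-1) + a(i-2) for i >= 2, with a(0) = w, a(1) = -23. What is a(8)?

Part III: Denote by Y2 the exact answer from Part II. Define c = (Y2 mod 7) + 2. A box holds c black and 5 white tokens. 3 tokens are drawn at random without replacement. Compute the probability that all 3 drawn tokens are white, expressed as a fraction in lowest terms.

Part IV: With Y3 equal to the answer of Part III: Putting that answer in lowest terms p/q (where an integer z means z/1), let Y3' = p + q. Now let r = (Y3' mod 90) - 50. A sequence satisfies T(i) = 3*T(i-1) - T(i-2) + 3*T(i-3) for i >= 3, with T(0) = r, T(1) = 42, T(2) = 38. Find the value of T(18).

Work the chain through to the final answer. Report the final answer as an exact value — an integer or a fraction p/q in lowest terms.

813583046

Part I: total draws C(10,5) = 252; favorable C(7,5) = 21; P = 1/12; answer 1/12
Part II: Y1 = 1/12; threaded value p + q = 13; w = -37; a(2) = 2*(-23) + 1*(-37) = -83; iterating: a(2)=-83, a(3)=-189, a(4)=-461, a(5)=-1111, a(6)=-2683, a(7)=-6477, a(8)=-15637; answer -15637
Part III: Y2 = -15637; c = 3; total draws C(8,3) = 56; favorable C(5,3) = 10; P = 5/28; answer 5/28
Part IV: Y3 = 5/28; threaded value p + q = 33; r = -17; T(3) = 3*(38) - 1*(42) + 3*(-17) = 21; iterating: T(3)=21, T(4)=151, T(5)=546, T(6)=1550, T(7)=4557, T(8)=13759, T(9)=41370, T(10)=124022, T(11)=371973, T(12)=1116007, T(13)=3348114, T(14)=10044254, T(15)=30132669, T(16)=90398095, T(17)=271194378, T(18)=813583046; answer 813583046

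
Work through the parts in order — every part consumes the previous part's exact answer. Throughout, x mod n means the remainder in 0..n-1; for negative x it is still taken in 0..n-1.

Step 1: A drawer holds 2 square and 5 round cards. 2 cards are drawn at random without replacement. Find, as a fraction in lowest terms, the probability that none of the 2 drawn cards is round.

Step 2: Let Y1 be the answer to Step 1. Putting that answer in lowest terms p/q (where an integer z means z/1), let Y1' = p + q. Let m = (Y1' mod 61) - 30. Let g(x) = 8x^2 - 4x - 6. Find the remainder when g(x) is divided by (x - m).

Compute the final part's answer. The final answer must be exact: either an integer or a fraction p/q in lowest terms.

Step 1: total draws C(7,2) = 21; favorable C(2,2) = 1; P = 1/21; answer 1/21
Step 2: Y1 = 1/21; threaded value p + q = 22; m = -8; remainder = value at the root: 8*(-8)^2 - 4*(-8)^1 - 6 = (512) + (32) + (-6) = 538; answer 538

538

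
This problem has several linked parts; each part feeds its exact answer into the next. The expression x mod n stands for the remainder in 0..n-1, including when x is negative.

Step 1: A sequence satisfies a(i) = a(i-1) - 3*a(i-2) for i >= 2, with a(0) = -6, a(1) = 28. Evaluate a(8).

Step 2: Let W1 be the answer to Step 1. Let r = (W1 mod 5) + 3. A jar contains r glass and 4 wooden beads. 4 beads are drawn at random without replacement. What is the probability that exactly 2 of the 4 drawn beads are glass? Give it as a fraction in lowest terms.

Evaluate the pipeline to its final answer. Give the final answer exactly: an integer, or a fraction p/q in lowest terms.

21/55

Step 1: a(2) = 1*(28) - 3*(-6) = 46; iterating: a(2)=46, a(3)=-38, a(4)=-176, a(5)=-62, a(6)=466, a(7)=652, a(8)=-746; answer -746
Step 2: W1 = -746; r = 7; total draws C(11,4) = 330; favorable C(7,2)*C(4,2) = 126; P = 21/55; answer 21/55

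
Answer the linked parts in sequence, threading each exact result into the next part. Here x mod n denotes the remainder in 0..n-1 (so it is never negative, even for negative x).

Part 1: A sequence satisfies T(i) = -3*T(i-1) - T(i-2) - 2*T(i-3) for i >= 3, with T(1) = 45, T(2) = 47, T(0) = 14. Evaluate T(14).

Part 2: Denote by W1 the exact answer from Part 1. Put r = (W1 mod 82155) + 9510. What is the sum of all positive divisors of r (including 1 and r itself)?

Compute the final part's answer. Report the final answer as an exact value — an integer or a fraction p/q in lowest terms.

Part 1: T(3) = -3*(47) - 1*(45) - 2*(14) = -214; iterating: T(3)=-214, T(4)=505, T(5)=-1395, T(6)=4108, T(7)=-11939, T(8)=34499, T(9)=-99774, T(10)=288701, T(11)=-835327, T(12)=2416828, T(13)=-6992559, T(14)=20231503; answer 20231503
Part 2: W1 = 20231503; r = 30883; 30883 = 89 * 347; sigma = (1 + 89) * (1 + 347) = 90 * 348 = 31320; answer 31320

31320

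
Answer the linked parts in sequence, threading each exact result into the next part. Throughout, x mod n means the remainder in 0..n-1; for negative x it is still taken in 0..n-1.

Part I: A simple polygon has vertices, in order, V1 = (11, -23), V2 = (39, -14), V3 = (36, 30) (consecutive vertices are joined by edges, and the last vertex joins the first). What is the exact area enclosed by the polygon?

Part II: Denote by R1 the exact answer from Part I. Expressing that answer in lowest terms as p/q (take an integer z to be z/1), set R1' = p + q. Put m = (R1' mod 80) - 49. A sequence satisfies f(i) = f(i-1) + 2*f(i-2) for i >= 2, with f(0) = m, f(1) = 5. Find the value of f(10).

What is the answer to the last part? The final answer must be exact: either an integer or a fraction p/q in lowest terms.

5809

Part I: cross terms: (11*-14 - 39*-23)=743, (39*30 - 36*-14)=1674, (36*-23 - 11*30)=-1158; twice the area = |1259| = 1259; area = 1259/2; answer 1259/2
Part II: R1 = 1259/2; threaded value p + q = 1261; m = 12; f(2) = 1*(5) + 2*(12) = 29; iterating: f(2)=29, f(3)=39, f(4)=97, f(5)=175, f(6)=369, f(7)=719, f(8)=1457, f(9)=2895, f(10)=5809; answer 5809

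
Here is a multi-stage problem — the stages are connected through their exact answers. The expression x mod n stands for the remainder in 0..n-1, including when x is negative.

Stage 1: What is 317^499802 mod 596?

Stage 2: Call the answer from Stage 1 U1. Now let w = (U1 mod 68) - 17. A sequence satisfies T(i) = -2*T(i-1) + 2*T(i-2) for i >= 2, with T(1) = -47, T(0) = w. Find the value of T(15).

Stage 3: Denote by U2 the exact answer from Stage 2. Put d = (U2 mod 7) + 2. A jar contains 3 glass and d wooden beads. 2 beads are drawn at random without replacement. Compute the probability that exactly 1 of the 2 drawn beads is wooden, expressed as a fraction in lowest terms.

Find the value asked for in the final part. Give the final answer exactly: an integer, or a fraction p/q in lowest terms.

Stage 1: squarings mod 596: 317^1=317, 317^2=361, 317^4=393, 317^8=85, 317^16=73, 317^32=561, 317^64=33, 317^128=493, 317^256=477, 317^512=453, 317^1024=185, 317^2048=253, 317^4096=237, 317^8192=145, 317^16384=165, 317^32768=405, 317^65536=125, 317^131072=129, 317^262144=549; 317^499802 = 317^2 * 317^8 * 317^16 * 317^64 * 317^8192 * 317^32768 * 317^65536 * 317^131072 * 317^262144 = 25 (mod 596); answer 25
Stage 2: U1 = 25; w = 8; T(2) = -2*(-47) + 2*(8) = 110; iterating: T(2)=110, T(3)=-314, T(4)=848, T(5)=-2324, T(6)=6344, T(7)=-17336, T(8)=47360, T(9)=-129392, T(10)=353504, T(11)=-965792, T(12)=2638592, T(13)=-7208768, T(14)=19694720, T(15)=-53806976; answer -53806976
Stage 3: U2 = -53806976; d = 3; total draws C(6,2) = 15; favorable C(3,1)*C(3,1) = 9; P = 3/5; answer 3/5

3/5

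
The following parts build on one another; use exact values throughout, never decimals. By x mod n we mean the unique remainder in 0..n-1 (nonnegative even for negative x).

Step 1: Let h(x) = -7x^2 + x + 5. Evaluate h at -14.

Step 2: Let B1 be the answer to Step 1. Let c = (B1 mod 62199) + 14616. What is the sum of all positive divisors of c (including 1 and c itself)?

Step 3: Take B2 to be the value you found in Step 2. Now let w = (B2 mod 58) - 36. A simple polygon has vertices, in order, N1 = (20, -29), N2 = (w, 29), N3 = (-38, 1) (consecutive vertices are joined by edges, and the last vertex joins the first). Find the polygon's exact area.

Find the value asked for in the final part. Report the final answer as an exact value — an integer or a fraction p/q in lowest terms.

1652

Step 1: -7*(-14)^2 + 1*(-14)^1 + 5 = (-1372) + (-14) + (5) = -1381; answer -1381
Step 2: B1 = -1381; c = 75434; 75434 = 2 * 37717; sigma = (1 + 2) * (1 + 37717) = 3 * 37718 = 113154; answer 113154
Step 3: B2 = 113154; w = 18; cross terms: (20*29 - 18*-29)=1102, (18*1 - -38*29)=1120, (-38*-29 - 20*1)=1082; twice the area = |3304| = 3304; area = 1652; answer 1652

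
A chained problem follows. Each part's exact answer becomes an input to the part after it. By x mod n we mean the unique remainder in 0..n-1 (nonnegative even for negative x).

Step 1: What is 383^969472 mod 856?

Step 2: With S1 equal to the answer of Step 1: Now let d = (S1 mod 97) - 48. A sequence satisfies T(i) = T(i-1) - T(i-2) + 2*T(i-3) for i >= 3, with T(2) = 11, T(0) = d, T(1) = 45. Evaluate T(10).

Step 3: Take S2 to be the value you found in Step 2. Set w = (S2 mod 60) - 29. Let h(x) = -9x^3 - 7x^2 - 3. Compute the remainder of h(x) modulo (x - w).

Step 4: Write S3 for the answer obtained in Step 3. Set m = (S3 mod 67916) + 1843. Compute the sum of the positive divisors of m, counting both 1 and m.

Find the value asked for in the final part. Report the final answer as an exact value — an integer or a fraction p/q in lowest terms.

84480

Step 1: squarings mod 856: 383^1=383, 383^2=313, 383^4=385, 383^8=137, 383^16=793, 383^32=545, 383^64=849, 383^128=49, 383^256=689, 383^512=497, 383^1024=481, 383^2048=241, 383^4096=729, 383^8192=721, 383^16384=249, 383^32768=369, 383^65536=57, 383^131072=681, 383^262144=665, 383^524288=529; 383^969472 = 383^256 * 383^512 * 383^2048 * 383^16384 * 383^32768 * 383^131072 * 383^262144 * 383^524288 = 209 (mod 856); answer 209
Step 2: S1 = 209; d = -33; T(3) = 1*(11) - 1*(45) + 2*(-33) = -100; iterating: T(3)=-100, T(4)=-21, T(5)=101, T(6)=-78, T(7)=-221, T(8)=59, T(9)=124, T(10)=-377; answer -377
Step 3: S2 = -377; w = 14; remainder = value at the root: -9*(14)^3 - 7*(14)^2 - 3 = (-24696) + (-1372) + (-3) = -26071; answer -26071
Step 4: S3 = -26071; m = 43688; 43688 = 2^3 * 43 * 127; sigma = (1 + 2 + 4 + 8) * (1 + 43) * (1 + 127) = 15 * 44 * 128 = 84480; answer 84480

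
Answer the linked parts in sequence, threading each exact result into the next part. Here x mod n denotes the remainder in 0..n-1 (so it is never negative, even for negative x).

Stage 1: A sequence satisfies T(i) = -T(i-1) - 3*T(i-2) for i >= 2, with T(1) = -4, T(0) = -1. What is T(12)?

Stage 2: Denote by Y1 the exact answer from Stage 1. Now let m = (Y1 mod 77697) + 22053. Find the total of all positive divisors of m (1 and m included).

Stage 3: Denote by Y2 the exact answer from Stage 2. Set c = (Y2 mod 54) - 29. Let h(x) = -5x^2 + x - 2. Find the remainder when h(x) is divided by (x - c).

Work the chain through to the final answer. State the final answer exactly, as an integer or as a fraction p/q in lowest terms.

Stage 1: T(2) = -1*(-4) - 3*(-1) = 7; iterating: T(2)=7, T(3)=5, T(4)=-26, T(5)=11, T(6)=67, T(7)=-100, T(8)=-101, T(9)=401, T(10)=-98, T(11)=-1105, T(12)=1399; answer 1399
Stage 2: Y1 = 1399; m = 23452; 23452 = 2^2 * 11 * 13 * 41; sigma = (1 + 2 + 4) * (1 + 11) * (1 + 13) * (1 + 41) = 7 * 12 * 14 * 42 = 49392; answer 49392
Stage 3: Y2 = 49392; c = 7; remainder = value at the root: -5*(7)^2 + 1*(7)^1 - 2 = (-245) + (7) + (-2) = -240; answer -240

-240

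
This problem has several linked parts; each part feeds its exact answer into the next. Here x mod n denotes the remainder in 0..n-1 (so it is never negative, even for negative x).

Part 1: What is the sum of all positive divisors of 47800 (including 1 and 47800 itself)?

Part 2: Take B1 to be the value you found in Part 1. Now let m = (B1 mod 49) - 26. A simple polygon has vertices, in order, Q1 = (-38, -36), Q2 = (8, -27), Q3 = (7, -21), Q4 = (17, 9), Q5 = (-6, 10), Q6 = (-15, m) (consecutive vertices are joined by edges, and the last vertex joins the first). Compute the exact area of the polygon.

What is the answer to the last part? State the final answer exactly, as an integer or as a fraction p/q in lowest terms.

2701/2

Part 1: 47800 = 2^3 * 5^2 * 239; sigma = (1 + 2 + 4 + 8) * (1 + 5 + 25) * (1 + 239) = 15 * 31 * 240 = 111600; answer 111600
Part 2: B1 = 111600; m = 1; cross terms: (-38*-27 - 8*-36)=1314, (8*-21 - 7*-27)=21, (7*9 - 17*-21)=420, (17*10 - -6*9)=224, (-6*1 - -15*10)=144, (-15*-36 - -38*1)=578; twice the area = |2701| = 2701; area = 2701/2; answer 2701/2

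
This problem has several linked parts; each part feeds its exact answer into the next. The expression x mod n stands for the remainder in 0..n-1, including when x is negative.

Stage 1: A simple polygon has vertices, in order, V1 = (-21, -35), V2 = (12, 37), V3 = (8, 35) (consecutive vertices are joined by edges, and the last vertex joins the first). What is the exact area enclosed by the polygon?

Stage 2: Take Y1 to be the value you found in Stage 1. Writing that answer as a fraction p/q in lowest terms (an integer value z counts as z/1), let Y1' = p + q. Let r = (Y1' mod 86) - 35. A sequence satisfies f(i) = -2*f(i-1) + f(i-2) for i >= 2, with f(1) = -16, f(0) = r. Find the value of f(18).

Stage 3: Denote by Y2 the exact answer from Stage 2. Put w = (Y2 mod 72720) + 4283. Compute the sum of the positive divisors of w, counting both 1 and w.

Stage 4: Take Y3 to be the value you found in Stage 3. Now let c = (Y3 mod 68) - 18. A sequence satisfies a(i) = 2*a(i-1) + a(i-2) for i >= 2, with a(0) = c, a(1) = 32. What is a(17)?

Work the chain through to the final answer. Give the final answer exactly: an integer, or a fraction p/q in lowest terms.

Stage 1: cross terms: (-21*37 - 12*-35)=-357, (12*35 - 8*37)=124, (8*-35 - -21*35)=455; twice the area = |222| = 222; area = 111; answer 111
Stage 2: Y1 = 111; threaded value p + q = 112; r = -9; f(2) = -2*(-16) + 1*(-9) = 23; iterating: f(2)=23, f(3)=-62, f(4)=147, f(5)=-356, f(6)=859, f(7)=-2074, f(8)=5007, f(9)=-12088, f(10)=29183, f(11)=-70454, f(12)=170091, f(13)=-410636, f(14)=991363, f(15)=-2393362, f(16)=5778087, f(17)=-13949536, f(18)=33677159; answer 33677159
Stage 3: Y2 = 33677159; w = 12082; 12082 = 2 * 7 * 863; sigma = (1 + 2) * (1 + 7) * (1 + 863) = 3 * 8 * 864 = 20736; answer 20736
Stage 4: Y3 = 20736; c = 46; a(2) = 2*(32) + 1*(46) = 110; iterating: a(2)=110, a(3)=252, a(4)=614, a(5)=1480, a(6)=3574, a(7)=8628, a(8)=20830, a(9)=50288, a(10)=121406, a(11)=293100, a(12)=707606, a(13)=1708312, a(14)=4124230, a(15)=9956772, a(16)=24037774, a(17)=58032320; answer 58032320

58032320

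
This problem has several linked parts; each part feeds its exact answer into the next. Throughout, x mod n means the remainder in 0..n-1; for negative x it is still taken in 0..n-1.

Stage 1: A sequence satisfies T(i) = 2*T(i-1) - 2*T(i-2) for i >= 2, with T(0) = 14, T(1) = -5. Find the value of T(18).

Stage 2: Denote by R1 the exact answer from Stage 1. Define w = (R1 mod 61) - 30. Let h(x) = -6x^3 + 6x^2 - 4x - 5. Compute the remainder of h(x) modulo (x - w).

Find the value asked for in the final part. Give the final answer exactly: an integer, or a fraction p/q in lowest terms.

-37

Stage 1: T(2) = 2*(-5) - 2*(14) = -38; iterating: T(2)=-38, T(3)=-66, T(4)=-56, T(5)=20, T(6)=152, T(7)=264, T(8)=224, T(9)=-80, T(10)=-608, T(11)=-1056, T(12)=-896, T(13)=320, T(14)=2432, T(15)=4224, T(16)=3584, T(17)=-1280, T(18)=-9728; answer -9728
Stage 2: R1 = -9728; w = 2; remainder = value at the root: -6*(2)^3 + 6*(2)^2 - 4*(2)^1 - 5 = (-48) + (24) + (-8) + (-5) = -37; answer -37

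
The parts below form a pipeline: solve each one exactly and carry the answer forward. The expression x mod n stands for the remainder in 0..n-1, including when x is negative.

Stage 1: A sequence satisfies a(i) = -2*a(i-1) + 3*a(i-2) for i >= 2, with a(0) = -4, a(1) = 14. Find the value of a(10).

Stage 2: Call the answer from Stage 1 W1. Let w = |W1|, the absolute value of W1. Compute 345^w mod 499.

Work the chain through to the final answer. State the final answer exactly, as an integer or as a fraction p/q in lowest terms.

Stage 1: a(2) = -2*(14) + 3*(-4) = -40; iterating: a(2)=-40, a(3)=122, a(4)=-364, a(5)=1094, a(6)=-3280, a(7)=9842, a(8)=-29524, a(9)=88574, a(10)=-265720; answer -265720
Stage 2: W1 = -265720; w = 265720; squarings mod 499: 345^1=345, 345^2=263, 345^4=307, 345^8=437, 345^16=351, 345^32=447, 345^64=209, 345^128=268, 345^256=467, 345^512=26, 345^1024=177, 345^2048=391, 345^4096=187, 345^8192=39, 345^16384=24, 345^32768=77, 345^65536=440, 345^131072=487, 345^262144=144; 345^265720 = 345^8 * 345^16 * 345^32 * 345^64 * 345^128 * 345^256 * 345^1024 * 345^2048 * 345^262144 = 382 (mod 499); answer 382

382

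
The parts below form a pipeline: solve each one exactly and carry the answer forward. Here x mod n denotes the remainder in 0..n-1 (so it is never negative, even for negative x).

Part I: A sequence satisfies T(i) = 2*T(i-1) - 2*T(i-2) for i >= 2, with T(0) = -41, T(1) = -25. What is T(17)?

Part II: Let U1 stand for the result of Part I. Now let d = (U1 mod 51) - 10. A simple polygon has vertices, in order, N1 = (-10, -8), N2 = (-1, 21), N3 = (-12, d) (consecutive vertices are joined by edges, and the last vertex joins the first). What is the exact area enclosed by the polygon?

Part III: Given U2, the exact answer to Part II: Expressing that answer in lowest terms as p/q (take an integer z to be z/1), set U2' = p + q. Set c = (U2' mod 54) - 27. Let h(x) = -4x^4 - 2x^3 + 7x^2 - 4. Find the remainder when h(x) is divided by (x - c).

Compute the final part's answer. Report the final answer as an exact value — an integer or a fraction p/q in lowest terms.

-319

Part I: T(2) = 2*(-25) - 2*(-41) = 32; iterating: T(2)=32, T(3)=114, T(4)=164, T(5)=100, T(6)=-128, T(7)=-456, T(8)=-656, T(9)=-400, T(10)=512, T(11)=1824, T(12)=2624, T(13)=1600, T(14)=-2048, T(15)=-7296, T(16)=-10496, T(17)=-6400; answer -6400
Part II: U1 = -6400; d = 16; cross terms: (-10*21 - -1*-8)=-218, (-1*16 - -12*21)=236, (-12*-8 - -10*16)=256; twice the area = |274| = 274; area = 137; answer 137
Part III: U2 = 137; threaded value p + q = 138; c = 3; remainder = value at the root: -4*(3)^4 - 2*(3)^3 + 7*(3)^2 - 4 = (-324) + (-54) + (63) + (-4) = -319; answer -319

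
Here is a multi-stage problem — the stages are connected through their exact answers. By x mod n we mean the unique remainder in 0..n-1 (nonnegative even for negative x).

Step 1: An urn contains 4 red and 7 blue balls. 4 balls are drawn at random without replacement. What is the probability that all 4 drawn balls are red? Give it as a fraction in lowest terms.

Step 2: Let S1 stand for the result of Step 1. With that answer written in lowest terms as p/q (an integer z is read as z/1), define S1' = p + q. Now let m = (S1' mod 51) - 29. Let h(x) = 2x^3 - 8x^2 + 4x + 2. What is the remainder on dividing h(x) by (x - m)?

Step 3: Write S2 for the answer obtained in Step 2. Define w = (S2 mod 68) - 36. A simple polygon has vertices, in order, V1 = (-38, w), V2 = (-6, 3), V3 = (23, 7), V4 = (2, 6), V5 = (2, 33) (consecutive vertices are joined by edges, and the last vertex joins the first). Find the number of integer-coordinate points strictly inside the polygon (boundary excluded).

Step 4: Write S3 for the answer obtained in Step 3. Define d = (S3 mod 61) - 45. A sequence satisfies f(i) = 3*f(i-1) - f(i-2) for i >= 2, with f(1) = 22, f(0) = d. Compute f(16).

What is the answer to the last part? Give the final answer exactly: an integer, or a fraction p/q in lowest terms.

63731558

Step 1: total draws C(11,4) = 330; favorable C(4,4) = 1; P = 1/330; answer 1/330
Step 2: S1 = 1/330; threaded value p + q = 331; m = -4; remainder = value at the root: 2*(-4)^3 - 8*(-4)^2 + 4*(-4)^1 + 2 = (-128) + (-128) + (-16) + (2) = -270; answer -270
Step 3: S2 = -270; w = -34; cross terms: (-38*3 - -6*-34)=-318, (-6*7 - 23*3)=-111, (23*6 - 2*7)=124, (2*33 - 2*6)=54, (2*-34 - -38*33)=1186; twice the area = |935| = 935; area = 935/2; boundary points = 1 + 1 + 1 + 27 + 1 = 31; strictly interior points = area - boundary/2 + 1 = 453; answer 453
Step 4: S3 = 453; d = -19; f(2) = 3*(22) - 1*(-19) = 85; iterating: f(2)=85, f(3)=233, f(4)=614, f(5)=1609, f(6)=4213, f(7)=11030, f(8)=28877, f(9)=75601, f(10)=197926, f(11)=518177, f(12)=1356605, f(13)=3551638, f(14)=9298309, f(15)=24343289, f(16)=63731558; answer 63731558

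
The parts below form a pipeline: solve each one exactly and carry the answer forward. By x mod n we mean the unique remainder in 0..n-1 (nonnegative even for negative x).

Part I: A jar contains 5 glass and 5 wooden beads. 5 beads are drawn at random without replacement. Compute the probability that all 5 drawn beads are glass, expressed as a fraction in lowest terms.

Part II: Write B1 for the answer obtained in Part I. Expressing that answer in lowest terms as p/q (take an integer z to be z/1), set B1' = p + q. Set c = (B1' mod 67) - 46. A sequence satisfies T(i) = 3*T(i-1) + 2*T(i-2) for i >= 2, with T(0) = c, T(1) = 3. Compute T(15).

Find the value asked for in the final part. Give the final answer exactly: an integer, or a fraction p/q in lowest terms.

Part I: total draws C(10,5) = 252; favorable C(5,5) = 1; P = 1/252; answer 1/252
Part II: B1 = 1/252; threaded value p + q = 253; c = 6; T(2) = 3*(3) + 2*(6) = 21; iterating: T(2)=21, T(3)=69, T(4)=249, T(5)=885, T(6)=3153, T(7)=11229, T(8)=39993, T(9)=142437, T(10)=507297, T(11)=1806765, T(12)=6434889, T(13)=22918197, T(14)=81624369, T(15)=290709501; answer 290709501

290709501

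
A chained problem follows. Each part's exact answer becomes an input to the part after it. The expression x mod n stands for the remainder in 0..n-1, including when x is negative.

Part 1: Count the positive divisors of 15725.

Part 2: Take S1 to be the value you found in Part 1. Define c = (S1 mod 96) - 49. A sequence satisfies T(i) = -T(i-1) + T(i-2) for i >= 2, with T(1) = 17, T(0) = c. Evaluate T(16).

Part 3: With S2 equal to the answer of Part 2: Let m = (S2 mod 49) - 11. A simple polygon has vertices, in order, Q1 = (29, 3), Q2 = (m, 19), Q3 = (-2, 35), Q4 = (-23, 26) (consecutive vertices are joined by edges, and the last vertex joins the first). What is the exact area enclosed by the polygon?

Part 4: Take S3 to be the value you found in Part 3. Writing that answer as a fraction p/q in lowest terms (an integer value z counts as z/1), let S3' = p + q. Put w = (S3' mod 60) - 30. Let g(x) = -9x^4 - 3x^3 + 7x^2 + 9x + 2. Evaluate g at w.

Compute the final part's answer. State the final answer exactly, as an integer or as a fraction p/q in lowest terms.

Part 1: 15725 = 5^2 * 17 * 37; number of divisors = (2+1) * (1+1) * (1+1) = 12; answer 12
Part 2: S1 = 12; c = -37; T(2) = -1*(17) + 1*(-37) = -54; iterating: T(2)=-54, T(3)=71, T(4)=-125, T(5)=196, T(6)=-321, T(7)=517, T(8)=-838, T(9)=1355, T(10)=-2193, T(11)=3548, T(12)=-5741, T(13)=9289, T(14)=-15030, T(15)=24319, T(16)=-39349; answer -39349
Part 3: S2 = -39349; m = 36; cross terms: (29*19 - 36*3)=443, (36*35 - -2*19)=1298, (-2*26 - -23*35)=753, (-23*3 - 29*26)=-823; twice the area = |1671| = 1671; area = 1671/2; answer 1671/2
Part 4: S3 = 1671/2; threaded value p + q = 1673; w = 23; -9*(23)^4 - 3*(23)^3 + 7*(23)^2 + 9*(23)^1 + 2 = (-2518569) + (-36501) + (3703) + (207) + (2) = -2551158; answer -2551158

-2551158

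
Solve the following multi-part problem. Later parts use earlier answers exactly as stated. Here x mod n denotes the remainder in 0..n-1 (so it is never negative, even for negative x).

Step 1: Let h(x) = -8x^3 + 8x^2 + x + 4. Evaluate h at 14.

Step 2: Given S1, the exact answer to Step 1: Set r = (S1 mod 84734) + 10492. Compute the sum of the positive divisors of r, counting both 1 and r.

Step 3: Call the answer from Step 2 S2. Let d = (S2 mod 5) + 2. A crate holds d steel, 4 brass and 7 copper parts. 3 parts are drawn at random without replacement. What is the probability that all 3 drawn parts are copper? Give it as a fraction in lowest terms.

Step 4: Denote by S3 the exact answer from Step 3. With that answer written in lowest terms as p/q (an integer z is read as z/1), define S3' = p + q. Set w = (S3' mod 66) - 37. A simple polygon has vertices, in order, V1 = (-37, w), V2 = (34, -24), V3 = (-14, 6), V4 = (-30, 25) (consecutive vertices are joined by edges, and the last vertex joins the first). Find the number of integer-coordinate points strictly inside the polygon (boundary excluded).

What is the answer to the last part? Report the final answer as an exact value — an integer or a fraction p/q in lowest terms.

Step 1: -8*(14)^3 + 8*(14)^2 + 1*(14)^1 + 4 = (-21952) + (1568) + (14) + (4) = -20366; answer -20366
Step 2: S1 = -20366; r = 74860; 74860 = 2^2 * 5 * 19 * 197; sigma = (1 + 2 + 4) * (1 + 5) * (1 + 19) * (1 + 197) = 7 * 6 * 20 * 198 = 166320; answer 166320
Step 3: S2 = 166320; d = 2; total draws C(13,3) = 286; favorable C(7,3) = 35; P = 35/286; answer 35/286
Step 4: S3 = 35/286; threaded value p + q = 321; w = 20; cross terms: (-37*-24 - 34*20)=208, (34*6 - -14*-24)=-132, (-14*25 - -30*6)=-170, (-30*20 - -37*25)=325; twice the area = |231| = 231; area = 231/2; boundary points = 1 + 6 + 1 + 1 = 9; strictly interior points = area - boundary/2 + 1 = 112; answer 112

112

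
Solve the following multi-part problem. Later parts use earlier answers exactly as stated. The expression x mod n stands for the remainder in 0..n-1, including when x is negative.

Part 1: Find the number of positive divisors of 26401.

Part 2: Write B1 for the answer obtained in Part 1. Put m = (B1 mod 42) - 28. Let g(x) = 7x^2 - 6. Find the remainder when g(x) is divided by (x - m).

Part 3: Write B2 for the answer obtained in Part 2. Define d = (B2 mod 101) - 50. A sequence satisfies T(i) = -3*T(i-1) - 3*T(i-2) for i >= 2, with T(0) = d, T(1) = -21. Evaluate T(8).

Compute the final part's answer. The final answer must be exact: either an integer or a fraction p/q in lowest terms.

1296

Part 1: 26401 = 17 * 1553; number of divisors = (1+1) * (1+1) = 4; answer 4
Part 2: B1 = 4; m = -24; remainder = value at the root: 7*(-24)^2 - 6 = (4032) + (-6) = 4026; answer 4026
Part 3: B2 = 4026; d = 37; T(2) = -3*(-21) - 3*(37) = -48; iterating: T(2)=-48, T(3)=207, T(4)=-477, T(5)=810, T(6)=-999, T(7)=567, T(8)=1296; answer 1296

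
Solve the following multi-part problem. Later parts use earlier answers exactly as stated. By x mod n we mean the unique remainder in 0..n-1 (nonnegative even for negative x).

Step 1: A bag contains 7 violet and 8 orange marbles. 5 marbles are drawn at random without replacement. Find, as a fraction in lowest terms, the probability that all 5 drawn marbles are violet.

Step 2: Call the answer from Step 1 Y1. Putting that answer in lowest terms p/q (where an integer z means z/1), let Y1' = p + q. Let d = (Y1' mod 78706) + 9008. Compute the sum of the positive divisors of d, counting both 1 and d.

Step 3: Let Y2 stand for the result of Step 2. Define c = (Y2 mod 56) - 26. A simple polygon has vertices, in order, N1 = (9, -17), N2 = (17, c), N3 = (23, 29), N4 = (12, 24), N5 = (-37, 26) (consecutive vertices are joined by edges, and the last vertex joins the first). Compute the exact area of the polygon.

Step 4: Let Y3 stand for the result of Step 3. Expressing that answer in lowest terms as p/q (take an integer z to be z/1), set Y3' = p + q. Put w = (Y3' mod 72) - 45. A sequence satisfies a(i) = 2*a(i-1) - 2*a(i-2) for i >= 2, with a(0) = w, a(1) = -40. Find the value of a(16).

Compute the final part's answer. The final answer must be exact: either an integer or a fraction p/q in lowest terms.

5632

Step 1: total draws C(15,5) = 3003; favorable C(7,5) = 21; P = 1/143; answer 1/143
Step 2: Y1 = 1/143; threaded value p + q = 144; d = 9152; 9152 = 2^6 * 11 * 13; sigma = (1 + 2 + 4 + 8 + 16 + 32 + 64) * (1 + 11) * (1 + 13) = 127 * 12 * 14 = 21336; answer 21336
Step 3: Y2 = 21336; c = -26; cross terms: (9*-26 - 17*-17)=55, (17*29 - 23*-26)=1091, (23*24 - 12*29)=204, (12*26 - -37*24)=1200, (-37*-17 - 9*26)=395; twice the area = |2945| = 2945; area = 2945/2; answer 2945/2
Step 4: Y3 = 2945/2; threaded value p + q = 2947; w = 22; a(2) = 2*(-40) - 2*(22) = -124; iterating: a(2)=-124, a(3)=-168, a(4)=-88, a(5)=160, a(6)=496, a(7)=672, a(8)=352, a(9)=-640, a(10)=-1984, a(11)=-2688, a(12)=-1408, a(13)=2560, a(14)=7936, a(15)=10752, a(16)=5632; answer 5632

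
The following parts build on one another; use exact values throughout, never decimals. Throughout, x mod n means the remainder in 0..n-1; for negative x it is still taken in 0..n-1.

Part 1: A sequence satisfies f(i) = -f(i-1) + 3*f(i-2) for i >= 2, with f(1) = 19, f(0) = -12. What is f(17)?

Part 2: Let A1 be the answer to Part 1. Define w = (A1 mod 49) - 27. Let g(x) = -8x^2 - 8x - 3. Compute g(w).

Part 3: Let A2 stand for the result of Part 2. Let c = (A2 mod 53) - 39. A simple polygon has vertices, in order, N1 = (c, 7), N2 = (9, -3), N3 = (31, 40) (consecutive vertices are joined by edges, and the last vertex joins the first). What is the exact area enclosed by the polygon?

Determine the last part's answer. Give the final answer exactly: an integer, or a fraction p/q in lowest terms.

865/2

Part 1: f(2) = -1*(19) + 3*(-12) = -55; iterating: f(2)=-55, f(3)=112, f(4)=-277, f(5)=613, f(6)=-1444, f(7)=3283, f(8)=-7615, f(9)=17464, f(10)=-40309, f(11)=92701, f(12)=-213628, f(13)=491731, f(14)=-1132615, f(15)=2607808, f(16)=-6005653, f(17)=13829077; answer 13829077
Part 2: A1 = 13829077; w = -24; -8*(-24)^2 - 8*(-24)^1 - 3 = (-4608) + (192) + (-3) = -4419; answer -4419
Part 3: A2 = -4419; c = -6; cross terms: (-6*-3 - 9*7)=-45, (9*40 - 31*-3)=453, (31*7 - -6*40)=457; twice the area = |865| = 865; area = 865/2; answer 865/2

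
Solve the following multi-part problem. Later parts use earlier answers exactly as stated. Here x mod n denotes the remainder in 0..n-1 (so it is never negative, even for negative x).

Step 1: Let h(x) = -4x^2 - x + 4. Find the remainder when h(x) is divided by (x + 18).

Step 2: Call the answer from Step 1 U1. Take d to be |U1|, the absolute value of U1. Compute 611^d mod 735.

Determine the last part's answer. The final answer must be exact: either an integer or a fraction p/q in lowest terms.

Step 1: remainder = value at the root: -4*(-18)^2 - 1*(-18)^1 + 4 = (-1296) + (18) + (4) = -1274; answer -1274
Step 2: U1 = -1274; d = 1274; squarings mod 735: 611^1=611, 611^2=676, 611^4=541, 611^8=151, 611^16=16, 611^32=256, 611^64=121, 611^128=676, 611^256=541, 611^512=151, 611^1024=16; 611^1274 = 611^2 * 611^8 * 611^16 * 611^32 * 611^64 * 611^128 * 611^1024 = 361 (mod 735); answer 361

361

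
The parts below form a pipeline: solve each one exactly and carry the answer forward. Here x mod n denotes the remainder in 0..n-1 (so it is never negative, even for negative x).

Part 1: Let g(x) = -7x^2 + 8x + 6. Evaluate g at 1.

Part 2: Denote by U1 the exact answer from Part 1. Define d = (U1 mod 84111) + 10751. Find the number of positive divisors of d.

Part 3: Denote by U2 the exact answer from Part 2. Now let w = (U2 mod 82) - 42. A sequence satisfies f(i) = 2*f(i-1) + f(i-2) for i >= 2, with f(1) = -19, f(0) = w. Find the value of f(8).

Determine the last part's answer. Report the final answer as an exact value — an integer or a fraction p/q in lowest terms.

Part 1: -7*(1)^2 + 8*(1)^1 + 6 = (-7) + (8) + (6) = 7; answer 7
Part 2: U1 = 7; d = 10758; 10758 = 2 * 3 * 11 * 163; number of divisors = (1+1) * (1+1) * (1+1) * (1+1) = 16; answer 16
Part 3: U2 = 16; w = -26; f(2) = 2*(-19) + 1*(-26) = -64; iterating: f(2)=-64, f(3)=-147, f(4)=-358, f(5)=-863, f(6)=-2084, f(7)=-5031, f(8)=-12146; answer -12146

-12146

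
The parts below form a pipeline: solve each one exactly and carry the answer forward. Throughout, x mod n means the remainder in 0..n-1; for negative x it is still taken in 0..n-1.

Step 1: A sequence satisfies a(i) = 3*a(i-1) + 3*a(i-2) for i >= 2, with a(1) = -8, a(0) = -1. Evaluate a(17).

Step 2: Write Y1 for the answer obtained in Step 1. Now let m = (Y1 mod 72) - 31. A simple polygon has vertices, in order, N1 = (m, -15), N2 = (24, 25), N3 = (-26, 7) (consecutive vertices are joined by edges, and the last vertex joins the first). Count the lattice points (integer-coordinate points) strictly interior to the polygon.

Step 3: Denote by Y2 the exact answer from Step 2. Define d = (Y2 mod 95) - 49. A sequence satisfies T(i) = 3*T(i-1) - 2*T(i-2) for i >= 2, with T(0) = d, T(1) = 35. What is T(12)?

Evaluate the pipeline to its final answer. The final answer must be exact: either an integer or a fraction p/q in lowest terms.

286615

Step 1: a(2) = 3*(-8) + 3*(-1) = -27; iterating: a(2)=-27, a(3)=-105, a(4)=-396, a(5)=-1503, a(6)=-5697, a(7)=-21600, a(8)=-81891, a(9)=-310473, a(10)=-1177092, a(11)=-4462695, a(12)=-16919361, a(13)=-64146168, a(14)=-243196587, a(15)=-922028265, a(16)=-3495674556, a(17)=-13253108463; answer -13253108463
Step 2: Y1 = -13253108463; m = -22; cross terms: (-22*25 - 24*-15)=-190, (24*7 - -26*25)=818, (-26*-15 - -22*7)=544; twice the area = |1172| = 1172; area = 586; boundary points = 2 + 2 + 2 = 6; strictly interior points = area - boundary/2 + 1 = 584; answer 584
Step 3: Y2 = 584; d = -35; T(2) = 3*(35) - 2*(-35) = 175; iterating: T(2)=175, T(3)=455, T(4)=1015, T(5)=2135, T(6)=4375, T(7)=8855, T(8)=17815, T(9)=35735, T(10)=71575, T(11)=143255, T(12)=286615; answer 286615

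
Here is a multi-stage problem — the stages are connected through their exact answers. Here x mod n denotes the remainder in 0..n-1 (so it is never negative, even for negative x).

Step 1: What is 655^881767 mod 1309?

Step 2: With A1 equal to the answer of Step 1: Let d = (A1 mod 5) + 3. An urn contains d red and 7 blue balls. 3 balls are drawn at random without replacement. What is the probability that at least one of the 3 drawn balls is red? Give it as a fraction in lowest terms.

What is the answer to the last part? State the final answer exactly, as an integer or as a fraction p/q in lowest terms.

37/44

Step 1: squarings mod 1309: 655^1=655, 655^2=982, 655^4=900, 655^8=1038, 655^16=137, 655^32=443, 655^64=1208, 655^128=1038, 655^256=137, 655^512=443, 655^1024=1208, 655^2048=1038, 655^4096=137, 655^8192=443, 655^16384=1208, 655^32768=1038, 655^65536=137, 655^131072=443, 655^262144=1208, 655^524288=1038; 655^881767 = 655^1 * 655^2 * 655^4 * 655^32 * 655^64 * 655^1024 * 655^4096 * 655^8192 * 655^16384 * 655^65536 * 655^262144 * 655^524288 = 767 (mod 1309); answer 767
Step 2: A1 = 767; d = 5; total draws C(12,3) = 220; complement C(7,3) = 35; favorable 220 - 35 = 185; P = 37/44; answer 37/44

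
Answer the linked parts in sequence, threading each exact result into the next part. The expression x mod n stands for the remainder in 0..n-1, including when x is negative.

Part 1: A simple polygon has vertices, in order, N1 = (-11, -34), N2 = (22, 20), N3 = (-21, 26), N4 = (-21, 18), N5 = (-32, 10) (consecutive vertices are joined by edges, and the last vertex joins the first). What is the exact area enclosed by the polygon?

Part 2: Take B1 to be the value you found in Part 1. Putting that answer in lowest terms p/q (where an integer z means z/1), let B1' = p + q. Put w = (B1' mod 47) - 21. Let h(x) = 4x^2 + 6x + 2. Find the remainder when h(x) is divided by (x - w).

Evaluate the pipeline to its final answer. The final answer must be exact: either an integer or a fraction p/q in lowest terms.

Part 1: cross terms: (-11*20 - 22*-34)=528, (22*26 - -21*20)=992, (-21*18 - -21*26)=168, (-21*10 - -32*18)=366, (-32*-34 - -11*10)=1198; twice the area = |3252| = 3252; area = 1626; answer 1626
Part 2: B1 = 1626; threaded value p + q = 1627; w = 8; remainder = value at the root: 4*(8)^2 + 6*(8)^1 + 2 = (256) + (48) + (2) = 306; answer 306

306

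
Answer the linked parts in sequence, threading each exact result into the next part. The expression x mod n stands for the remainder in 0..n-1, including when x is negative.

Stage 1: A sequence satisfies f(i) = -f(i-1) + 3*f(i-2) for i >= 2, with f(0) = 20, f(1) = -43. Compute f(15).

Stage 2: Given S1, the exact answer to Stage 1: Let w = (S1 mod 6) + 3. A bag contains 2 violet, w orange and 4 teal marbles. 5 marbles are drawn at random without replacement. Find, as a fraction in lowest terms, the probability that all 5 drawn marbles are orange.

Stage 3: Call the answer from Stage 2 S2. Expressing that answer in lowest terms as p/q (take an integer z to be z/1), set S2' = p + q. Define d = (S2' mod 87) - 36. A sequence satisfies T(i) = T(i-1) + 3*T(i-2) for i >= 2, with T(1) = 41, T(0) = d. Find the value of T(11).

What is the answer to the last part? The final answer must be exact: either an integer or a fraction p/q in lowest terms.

Stage 1: f(2) = -1*(-43) + 3*(20) = 103; iterating: f(2)=103, f(3)=-232, f(4)=541, f(5)=-1237, f(6)=2860, f(7)=-6571, f(8)=15151, f(9)=-34864, f(10)=80317, f(11)=-184909, f(12)=425860, f(13)=-980587, f(14)=2258167, f(15)=-5199928; answer -5199928
Stage 2: S1 = -5199928; w = 5; total draws C(11,5) = 462; favorable C(5,5) = 1; P = 1/462; answer 1/462
Stage 3: S2 = 1/462; threaded value p + q = 463; d = -8; T(2) = 1*(41) + 3*(-8) = 17; iterating: T(2)=17, T(3)=140, T(4)=191, T(5)=611, T(6)=1184, T(7)=3017, T(8)=6569, T(9)=15620, T(10)=35327, T(11)=82187; answer 82187

82187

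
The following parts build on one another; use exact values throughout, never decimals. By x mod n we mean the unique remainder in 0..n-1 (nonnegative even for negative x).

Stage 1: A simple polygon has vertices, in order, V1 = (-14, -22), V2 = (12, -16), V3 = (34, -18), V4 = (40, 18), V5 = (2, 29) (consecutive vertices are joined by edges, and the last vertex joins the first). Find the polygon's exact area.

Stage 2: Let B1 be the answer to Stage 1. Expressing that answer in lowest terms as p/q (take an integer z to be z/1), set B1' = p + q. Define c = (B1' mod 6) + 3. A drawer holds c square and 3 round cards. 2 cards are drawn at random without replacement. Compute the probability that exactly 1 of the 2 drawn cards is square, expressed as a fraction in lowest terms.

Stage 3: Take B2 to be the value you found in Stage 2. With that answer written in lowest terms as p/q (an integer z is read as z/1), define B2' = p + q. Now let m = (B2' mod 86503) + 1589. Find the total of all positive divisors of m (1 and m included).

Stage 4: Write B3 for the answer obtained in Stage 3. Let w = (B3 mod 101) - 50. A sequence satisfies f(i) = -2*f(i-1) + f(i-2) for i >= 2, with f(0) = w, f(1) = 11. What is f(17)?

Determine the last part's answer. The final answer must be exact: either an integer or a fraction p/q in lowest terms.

Stage 1: cross terms: (-14*-16 - 12*-22)=488, (12*-18 - 34*-16)=328, (34*18 - 40*-18)=1332, (40*29 - 2*18)=1124, (2*-22 - -14*29)=362; twice the area = |3634| = 3634; area = 1817; answer 1817
Stage 2: B1 = 1817; threaded value p + q = 1818; c = 3; total draws C(6,2) = 15; favorable C(3,1)*C(3,1) = 9; P = 3/5; answer 3/5
Stage 3: B2 = 3/5; threaded value p + q = 8; m = 1597; 1597 is prime, so its only divisors are 1 and 1597; sigma = 1 + 1597 = 1598; answer 1598
Stage 4: B3 = 1598; w = 33; f(2) = -2*(11) + 1*(33) = 11; iterating: f(2)=11, f(3)=-11, f(4)=33, f(5)=-77, f(6)=187, f(7)=-451, f(8)=1089, f(9)=-2629, f(10)=6347, f(11)=-15323, f(12)=36993, f(13)=-89309, f(14)=215611, f(15)=-520531, f(16)=1256673, f(17)=-3033877; answer -3033877

-3033877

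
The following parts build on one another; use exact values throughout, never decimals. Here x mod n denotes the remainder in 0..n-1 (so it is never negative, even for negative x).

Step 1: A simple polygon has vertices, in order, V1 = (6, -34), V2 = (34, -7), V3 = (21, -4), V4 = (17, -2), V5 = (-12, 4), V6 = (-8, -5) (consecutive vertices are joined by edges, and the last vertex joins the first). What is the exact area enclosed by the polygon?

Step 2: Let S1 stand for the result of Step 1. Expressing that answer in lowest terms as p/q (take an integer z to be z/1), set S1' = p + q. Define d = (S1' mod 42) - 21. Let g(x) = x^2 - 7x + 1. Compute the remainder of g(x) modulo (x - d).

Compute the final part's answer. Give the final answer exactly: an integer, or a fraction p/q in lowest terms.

Step 1: cross terms: (6*-7 - 34*-34)=1114, (34*-4 - 21*-7)=11, (21*-2 - 17*-4)=26, (17*4 - -12*-2)=44, (-12*-5 - -8*4)=92, (-8*-34 - 6*-5)=302; twice the area = |1589| = 1589; area = 1589/2; answer 1589/2
Step 2: S1 = 1589/2; threaded value p + q = 1591; d = 16; remainder = value at the root: 1*(16)^2 - 7*(16)^1 + 1 = (256) + (-112) + (1) = 145; answer 145

145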